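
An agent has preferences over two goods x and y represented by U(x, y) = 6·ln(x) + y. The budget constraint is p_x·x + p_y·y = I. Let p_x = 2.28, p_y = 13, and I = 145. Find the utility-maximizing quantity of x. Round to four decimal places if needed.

x* = 34.2105

MU_x = 6/x, MU_y = 1. Tangency: 6/x = p_x/p_y.
So x*(p_x,p_y) = 6·p_y/p_x, independent of income; and y* = (I − 6·p_y)/p_y.
At the given prices: x* = 6·13/2.28 = 34.2105.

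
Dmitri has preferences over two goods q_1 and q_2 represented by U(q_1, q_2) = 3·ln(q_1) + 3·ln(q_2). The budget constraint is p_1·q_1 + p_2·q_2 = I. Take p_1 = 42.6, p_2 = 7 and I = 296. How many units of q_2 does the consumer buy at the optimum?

q_2* = 21.1429

The MRS is q_2/q_1. Set MRS = p_1/p_2.
Rearranging, p_2·q_2 = p_1·q_1. Substituting into the budget gives p_1·q_1·(1 + 1) = I.
Demand: q_1*(p_1,p_2,I) = 0.5·I/p_1 and q_2* = 0.5·I/p_2.
At p_1=42.6, p_2=7, I=296: q_2* = 0.5·296/7 = 21.1429.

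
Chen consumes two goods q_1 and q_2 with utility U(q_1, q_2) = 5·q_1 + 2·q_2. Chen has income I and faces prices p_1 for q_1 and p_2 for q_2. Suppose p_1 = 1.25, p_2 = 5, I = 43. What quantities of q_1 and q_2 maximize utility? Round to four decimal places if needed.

q_1* = 34.4, q_2* = 0

Numerically: q_1* = 34.4, q_2* = 0.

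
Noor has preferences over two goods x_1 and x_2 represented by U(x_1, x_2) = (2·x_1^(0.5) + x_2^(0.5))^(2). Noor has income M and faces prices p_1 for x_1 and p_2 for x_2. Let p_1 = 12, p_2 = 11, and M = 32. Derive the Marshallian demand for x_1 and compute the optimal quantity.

From the CES first-order condition, 2·(x_2/x_1)^(0.5) = p_1/p_2.
Solve for the ratio: x_2/x_1 = [(1/2)·p_1/p_2]^(2).
With the ratio pinned down, the budget gives x_1* = M/(p_1 + p_2·(x_2/x_1)) and x_2* = (x_2/x_1)·x_1*.
Numerically x_2/x_1 = 0.297521, so x_1* = 32/(12 + 11·0.297521) = 2.0952.

x_1* = 2.0952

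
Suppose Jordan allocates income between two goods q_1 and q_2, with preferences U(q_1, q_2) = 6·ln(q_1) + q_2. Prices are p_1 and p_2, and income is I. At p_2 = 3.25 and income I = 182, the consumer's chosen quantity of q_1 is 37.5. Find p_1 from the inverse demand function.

p_1 = 0.52

Set MRS = p_1/p_2: (6/q_1)/1 = p_1/p_2.
So q_1*(p_1,p_2) = 6·p_2/p_1, independent of income; and q_2* = (I − 6·p_2)/p_2.
Set q_1* = 37.5 in the demand function and solve for p_1: p_1 = 0.52.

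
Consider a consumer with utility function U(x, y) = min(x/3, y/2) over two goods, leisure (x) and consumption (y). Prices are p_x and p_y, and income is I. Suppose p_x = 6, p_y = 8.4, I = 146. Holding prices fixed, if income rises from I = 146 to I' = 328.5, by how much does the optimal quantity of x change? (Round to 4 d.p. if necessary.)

Δx* = 15.7328

With perfect complements, no substitution: consume in ratio x:y = 3:2.
Budget: p_x·x + p_y·(2/3)·x = I, so (3·p_x + 2·p_y)·x = 3·I.
Demand: x*(p_x,p_y,I) = 3·I/(3·p_x + 2·p_y), y* = 2·I/(3·p_x + 2·p_y).
Here 3·6 + 2·8.4 = 34.8, giving x* = 12.5862.
At I' = 328.5: x* = 28.319. Change: 28.319 − 12.5862 = 15.7328.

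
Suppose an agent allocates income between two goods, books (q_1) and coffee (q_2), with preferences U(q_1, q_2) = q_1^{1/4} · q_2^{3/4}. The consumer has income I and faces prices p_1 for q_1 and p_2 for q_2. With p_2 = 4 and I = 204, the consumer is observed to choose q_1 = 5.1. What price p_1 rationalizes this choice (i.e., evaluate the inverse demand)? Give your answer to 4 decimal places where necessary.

p_1 = 10

Tangency: MRS = (1/3)·q_2/q_1 = p_1/p_2.
So 0.25·p_2·q_2 = 0.75·p_1·q_1; combined with the budget, a share 0.25 of income goes to q_1.
Demand: q_1*(p_1,p_2,I) = 0.25·I/p_1 and q_2* = 0.75·I/p_2.
Set q_1* = 5.1 in the demand function and solve for p_1: p_1 = 10.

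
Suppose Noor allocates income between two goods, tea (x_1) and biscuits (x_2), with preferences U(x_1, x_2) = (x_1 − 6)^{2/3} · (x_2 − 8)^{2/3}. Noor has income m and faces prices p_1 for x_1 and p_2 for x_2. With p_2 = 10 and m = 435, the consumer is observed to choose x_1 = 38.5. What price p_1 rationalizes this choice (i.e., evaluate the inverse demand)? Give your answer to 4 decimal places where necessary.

This is Cobb-Douglas in (x_1−6, x_2−8): tangency gives 2/3·p_2·(x_2−8) = 2/3·p_1·(x_1−6).
Substituting into the budget: x_1* = 6 + 0.5·(m − 6·p_1 − 8·p_2)/p_1, and x_2* = 8 + 0.5·(…)/p_2.
Set x_1* = 38.5 in the demand function and solve for p_1: p_1 = 5.

p_1 = 5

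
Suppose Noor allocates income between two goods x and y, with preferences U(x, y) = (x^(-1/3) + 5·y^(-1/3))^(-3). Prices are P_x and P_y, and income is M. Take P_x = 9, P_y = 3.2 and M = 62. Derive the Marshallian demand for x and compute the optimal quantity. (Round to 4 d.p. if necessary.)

x* = 1.9232

From the CES first-order condition, (1/5)·(y/x)^(4/3) = P_x/P_y.
Hence y/x = (5·P_x/P_y)^(1/(4/3)), i.e. raised to the 0.75 power.
Substitute y = (y/x)·x into the budget: x* = M/(P_x + P_y·(y/x)).
Numerically y/x = 7.261844, so x* = 62/(9 + 3.2·7.261844) = 1.9232.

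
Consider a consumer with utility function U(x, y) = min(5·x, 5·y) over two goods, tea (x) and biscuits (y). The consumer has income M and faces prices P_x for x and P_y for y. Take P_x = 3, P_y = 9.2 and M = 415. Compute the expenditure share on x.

With perfect complements, no substitution: consume in ratio x:y = 5:5.
Budget: P_x·x + P_y·x = M, so (5·P_x + 5·P_y)·x = 5·M.
Demand: x*(P_x,P_y,M) = 5·M/(5·P_x + 5·P_y), y* = 5·M/(5·P_x + 5·P_y).
Here 5·3 + 5·9.2 = 61, giving x* = 34.0164 and y* = 34.0164.
Expenditure on x: 3·34.0164 = 102.0492; share = 0.2459.

share on x = 0.2459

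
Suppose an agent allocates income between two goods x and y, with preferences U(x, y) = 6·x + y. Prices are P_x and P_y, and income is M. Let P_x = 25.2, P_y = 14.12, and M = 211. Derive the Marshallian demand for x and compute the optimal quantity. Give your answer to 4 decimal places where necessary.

Perfect substitutes: compare marginal utility per dollar. 6/P_x vs 1/P_y → 0.2381 vs 0.0708.
x gives more utility per dollar, so spend all income on x: x* = M/P_x, y* = 0.
Numerically: x* = 8.373, y* = 0.

x* = 8.373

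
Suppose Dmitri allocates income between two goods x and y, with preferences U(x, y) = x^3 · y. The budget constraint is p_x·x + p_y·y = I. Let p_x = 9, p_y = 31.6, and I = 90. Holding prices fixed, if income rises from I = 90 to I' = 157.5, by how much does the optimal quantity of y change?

Tangency: MRS = 3·y/x = p_x/p_y.
So 3·p_y·y = p_x·x; combined with the budget, a share 0.75 of income goes to x.
Demand: x*(p_x,p_y,I) = 0.75·I/p_x and y* = 0.25·I/p_y.
At p_x=9, p_y=31.6, I=90: y* = 0.25·90/31.6 = 0.712.
At I' = 157.5: y* = 1.246. Change: 1.246 − 0.712 = 0.534.

Δy* = 0.534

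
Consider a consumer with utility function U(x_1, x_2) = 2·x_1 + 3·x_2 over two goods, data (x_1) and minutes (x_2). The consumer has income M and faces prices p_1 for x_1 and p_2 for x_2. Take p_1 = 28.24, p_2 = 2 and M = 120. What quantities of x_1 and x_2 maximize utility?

x_2 gives more utility per dollar, so spend all income on x_2: x_2* = M/p_2, x_1* = 0.
Numerically: x_1* = 0, x_2* = 60.

x_1* = 0, x_2* = 60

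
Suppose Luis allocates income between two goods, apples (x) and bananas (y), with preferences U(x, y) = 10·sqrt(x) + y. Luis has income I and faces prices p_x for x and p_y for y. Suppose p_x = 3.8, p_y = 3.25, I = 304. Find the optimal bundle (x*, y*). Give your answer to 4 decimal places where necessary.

Set MRS = p_x/p_y: 5·x^(−1/2) = p_x/p_y.
Thus x* = (5·p_y/p_x)² — independent of I — with the rest of income spent on y.
Plugging in: x* = (5·3.25/3.8)² = 18.2869, y* = 72.1569.

x* = 18.2869, y* = 72.1569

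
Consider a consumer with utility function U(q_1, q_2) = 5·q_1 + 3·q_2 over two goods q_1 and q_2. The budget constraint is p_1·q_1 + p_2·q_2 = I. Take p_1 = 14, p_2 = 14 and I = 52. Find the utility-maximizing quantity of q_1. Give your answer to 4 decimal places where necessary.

q_1* = 3.7143

q_1 gives more utility per dollar, so spend all income on q_1: q_1* = I/p_1, q_2* = 0.
Numerically: q_1* = 3.7143, q_2* = 0.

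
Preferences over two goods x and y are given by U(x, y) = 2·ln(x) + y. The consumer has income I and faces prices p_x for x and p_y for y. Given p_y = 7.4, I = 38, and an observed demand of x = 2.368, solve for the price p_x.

p_x = 6.25

Set MRS = p_x/p_y: (2/x)/1 = p_x/p_y.
So x*(p_x,p_y) = 2·p_y/p_x, independent of income; and y* = (I − 2·p_y)/p_y.
Set x* = 2.368 in the demand function and solve for p_x: p_x = 6.25.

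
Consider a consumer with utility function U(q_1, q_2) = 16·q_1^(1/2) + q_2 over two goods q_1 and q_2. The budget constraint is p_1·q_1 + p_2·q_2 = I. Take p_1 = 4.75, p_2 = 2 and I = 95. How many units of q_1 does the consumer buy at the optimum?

MU_q_1 = 8/√q_1, MU_q_2 = 1. Tangency: 8/√q_1 = p_1/p_2.
Solve: √q_1 = 8·p_2/p_1, so q_1*(p_1,p_2) = (8·p_2/p_1)², and q_2* = (I − p_1·q_1*)/p_2.
Plugging in: q_1* = (8·2/4.75)² = 11.3463.

q_1* = 11.3463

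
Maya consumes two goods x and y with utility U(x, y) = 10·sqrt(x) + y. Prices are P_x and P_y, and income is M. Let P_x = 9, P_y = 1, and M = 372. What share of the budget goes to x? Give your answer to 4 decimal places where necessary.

MU_x = 5/√x, MU_y = 1. Tangency: 5/√x = P_x/P_y.
Solve: √x = 5·P_y/P_x, so x*(P_x,P_y) = (5·P_y/P_x)², and y* = (M − P_x·x*)/P_y.
Plugging in: x* = (5·1/9)² = 0.3086, y* = 369.2222.
Expenditure on x: 9·0.3086 = 2.7778; share = 0.0075.

share on x = 0.0075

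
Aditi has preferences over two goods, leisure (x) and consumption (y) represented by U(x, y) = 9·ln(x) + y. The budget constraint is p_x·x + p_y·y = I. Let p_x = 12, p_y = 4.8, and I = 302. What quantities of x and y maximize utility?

Set MRS = p_x/p_y: (9/x)/1 = p_x/p_y.
So x*(p_x,p_y) = 9·p_y/p_x, independent of income; and y* = (I − 9·p_y)/p_y.
At the given prices: x* = 9·4.8/12 = 3.6, and y* = 53.9167.

x* = 3.6, y* = 53.9167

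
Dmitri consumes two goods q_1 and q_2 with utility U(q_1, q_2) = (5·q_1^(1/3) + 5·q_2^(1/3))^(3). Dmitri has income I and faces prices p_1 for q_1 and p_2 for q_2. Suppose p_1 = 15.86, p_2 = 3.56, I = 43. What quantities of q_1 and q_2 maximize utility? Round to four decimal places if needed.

q_1* = 0.8716, q_2* = 8.1957

From the CES first-order condition, (q_2/q_1)^(2/3) = p_1/p_2.
Hence q_2/q_1 = (p_1/p_2)^(1/(2/3)), i.e. raised to the 1.5 power.
With the ratio pinned down, the budget gives q_1* = I/(p_1 + p_2·(q_2/q_1)) and q_2* = (q_2/q_1)·q_1*.
Numerically q_2/q_1 = 9.403289, so q_1* = 43/(15.86 + 3.56·9.403289) = 0.8716 and q_2* = 9.403289·0.8716 = 8.1957.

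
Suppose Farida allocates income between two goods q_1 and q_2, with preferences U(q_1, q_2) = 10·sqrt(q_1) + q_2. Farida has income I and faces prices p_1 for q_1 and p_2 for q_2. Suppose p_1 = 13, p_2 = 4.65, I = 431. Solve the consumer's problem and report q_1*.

q_1* = 3.1986

Utility is quasi-linear in q_2; the FOC for q_1 is 5/√q_1 = p_1/p_2.
Thus q_1* = (5·p_2/p_1)² — independent of I — with the rest of income spent on q_2.
Plugging in: q_1* = (5·4.65/13)² = 3.1986.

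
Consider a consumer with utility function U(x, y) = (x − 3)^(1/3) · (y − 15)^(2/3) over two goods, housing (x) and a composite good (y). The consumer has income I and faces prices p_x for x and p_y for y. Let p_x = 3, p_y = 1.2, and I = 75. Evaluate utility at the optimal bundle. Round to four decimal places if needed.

V = 15.5948

Let x' = x−3, y' = y−15. MRS = (1/2)·y'/x' = p_x/p_y.
Substituting into the budget: x* = 3 + 1/3·(I − 3·p_x − 15·p_y)/p_x, and y* = 15 + 2/3·(…)/p_y.
Discretionary income = 75 − 3·3 − 15·1.2 = 48; x* = 3 + 1/3·48/3 = 8.3333; y* = 15 + 2/3·48/1.2 = 41.6667.
Utility at the optimum: U(8.3333, 41.6667) = 15.5948.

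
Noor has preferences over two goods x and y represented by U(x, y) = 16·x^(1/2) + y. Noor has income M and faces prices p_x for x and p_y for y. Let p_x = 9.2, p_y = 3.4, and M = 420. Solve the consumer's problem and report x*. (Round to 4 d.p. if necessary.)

x* = 8.741

Set MRS = p_x/p_y: 8·x^(−1/2) = p_x/p_y.
Solve: √x = 8·p_y/p_x, so x*(p_x,p_y) = (8·p_y/p_x)², and y* = (M − p_x·x*)/p_y.
Plugging in: x* = (8·3.4/9.2)² = 8.741.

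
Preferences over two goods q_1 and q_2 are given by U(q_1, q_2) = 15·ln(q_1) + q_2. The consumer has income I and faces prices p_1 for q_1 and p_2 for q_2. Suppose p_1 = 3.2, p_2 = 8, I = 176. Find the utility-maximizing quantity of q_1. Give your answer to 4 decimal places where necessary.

q_1* = 37.5

Set MRS = p_1/p_2: (15/q_1)/1 = p_1/p_2.
So q_1*(p_1,p_2) = 15·p_2/p_1, independent of income; and q_2* = (I − 15·p_2)/p_2.
At the given prices: q_1* = 15·8/3.2 = 37.5.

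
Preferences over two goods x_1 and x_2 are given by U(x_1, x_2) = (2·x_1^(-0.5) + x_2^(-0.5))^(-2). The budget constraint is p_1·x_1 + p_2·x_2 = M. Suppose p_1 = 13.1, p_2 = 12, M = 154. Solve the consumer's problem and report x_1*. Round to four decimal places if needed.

x_1* = 7.2935

MU_x_1 ∝ 2·x_1^(-1.5), MU_x_2 ∝ x_2^(-1.5), so MRS = 2·(x_2/x_1)^(1.5) = p_1/p_2.
Solve for the ratio: x_2/x_1 = [(1/2)·p_1/p_2]^(2/3).
Substitute x_2 = (x_2/x_1)·x_1 into the budget: x_1* = M/(p_1 + p_2·(x_2/x_1)).
Numerically x_2/x_1 = 0.667893, so x_1* = 154/(13.1 + 12·0.667893) = 7.2935.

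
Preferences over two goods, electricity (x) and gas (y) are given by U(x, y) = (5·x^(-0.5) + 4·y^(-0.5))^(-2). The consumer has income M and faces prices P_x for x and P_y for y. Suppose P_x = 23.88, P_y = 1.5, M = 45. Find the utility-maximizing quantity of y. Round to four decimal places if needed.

y* = 7.6547

From the CES first-order condition, (5/4)·(y/x)^(1.5) = P_x/P_y.
Solve for the ratio: y/x = [(4/5)·P_x/P_y]^(2/3).
With the ratio pinned down, the budget gives x* = M/(P_x + P_y·(y/x)) and y* = (y/x)·x*.
Numerically y/x = 5.453668, so x* = 45/(23.88 + 1.5·5.453668) = 1.4036 and y* = 5.453668·1.4036 = 7.6547.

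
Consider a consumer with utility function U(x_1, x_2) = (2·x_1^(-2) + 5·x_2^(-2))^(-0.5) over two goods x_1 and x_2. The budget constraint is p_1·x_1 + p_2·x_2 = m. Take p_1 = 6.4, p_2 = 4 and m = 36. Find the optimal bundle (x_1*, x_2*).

MRS = MU_x_1/MU_x_2 = (2/5)·(x_2/x_1)^(3). Set equal to p_1/p_2.
Solve for the ratio: x_2/x_1 = [(5/2)·p_1/p_2]^(1/3).
With the ratio pinned down, the budget gives x_1* = m/(p_1 + p_2·(x_2/x_1)) and x_2* = (x_2/x_1)·x_1*.
Numerically x_2/x_1 = 1.587401, so x_1* = 36/(6.4 + 4·1.587401) = 2.8236 and x_2* = 1.587401·2.8236 = 4.4822.

x_1* = 2.8236, x_2* = 4.4822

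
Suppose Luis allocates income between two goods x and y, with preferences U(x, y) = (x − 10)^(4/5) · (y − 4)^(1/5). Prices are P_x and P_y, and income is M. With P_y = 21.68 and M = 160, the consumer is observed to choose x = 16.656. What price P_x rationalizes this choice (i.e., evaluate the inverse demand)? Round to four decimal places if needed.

Let x' = x−10, y' = y−4. MRS = 4·y'/x' = P_x/P_y.
After buying the subsistence bundle (10, 4), a share 0.8 of the remaining income goes to x: x* = 10 + 0.8·(M − 10P_x − 4P_y)/P_x.
Set x* = 16.656 in the demand function and solve for P_x: P_x = 4.

P_x = 4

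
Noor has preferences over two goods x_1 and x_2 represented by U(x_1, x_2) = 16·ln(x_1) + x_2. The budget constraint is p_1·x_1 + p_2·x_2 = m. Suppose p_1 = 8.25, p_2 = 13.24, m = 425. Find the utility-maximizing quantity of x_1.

MU_x_1 = 16/x_1, MU_x_2 = 1. Tangency: 16/x_1 = p_1/p_2.
So x_1*(p_1,p_2) = 16·p_2/p_1, independent of income; and x_2* = (m − 16·p_2)/p_2.
At the given prices: x_1* = 16·13.24/8.25 = 25.6776.

x_1* = 25.6776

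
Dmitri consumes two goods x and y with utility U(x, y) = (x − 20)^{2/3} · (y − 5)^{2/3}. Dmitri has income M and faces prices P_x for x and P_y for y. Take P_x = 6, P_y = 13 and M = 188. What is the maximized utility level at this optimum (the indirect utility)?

V = 0.0941

Discretionary income = 188 − 20·6 − 5·13 = 3; x* = 20 + 0.5·3/6 = 20.25; y* = 5 + 0.5·3/13 = 5.1154.
Utility at the optimum: U(20.25, 5.1154) = 0.0941.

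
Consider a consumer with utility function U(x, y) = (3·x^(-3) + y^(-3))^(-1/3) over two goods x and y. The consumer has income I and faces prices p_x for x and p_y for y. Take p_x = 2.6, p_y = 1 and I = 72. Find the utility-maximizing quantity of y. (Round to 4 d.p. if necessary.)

y* = 19.4874

MU_x ∝ 3·x^(-4), MU_y ∝ y^(-4), so MRS = 3·(y/x)^(4) = p_x/p_y.
Solve for the ratio: y/x = [(1/3)·p_x/p_y]^(0.25).
Substitute y = (y/x)·x into the budget: x* = I/(p_x + p_y·(y/x)).
Numerically y/x = 0.964857, so x* = 72/(2.6 + 1·0.964857) = 20.1972 and y* = 0.964857·20.1972 = 19.4874.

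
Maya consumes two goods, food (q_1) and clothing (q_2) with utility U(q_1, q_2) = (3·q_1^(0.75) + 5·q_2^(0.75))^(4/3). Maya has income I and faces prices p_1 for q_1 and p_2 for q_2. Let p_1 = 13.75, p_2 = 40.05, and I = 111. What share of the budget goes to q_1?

MRS = MU_q_1/MU_q_2 = (3/5)·(q_2/q_1)^(0.25). Set equal to p_1/p_2.
Hence q_2/q_1 = ((5/3)·p_1/p_2)^(1/(0.25)), i.e. raised to the 4 power.
With the ratio pinned down, the budget gives q_1* = I/(p_1 + p_2·(q_2/q_1)) and q_2* = (q_2/q_1)·q_1*.
Numerically q_2/q_1 = 0.1072, so q_1* = 111/(13.75 + 40.05·0.1072) = 6.1518 and q_2* = 0.1072·6.1518 = 0.6595.
Expenditure on q_1: 13.75·6.1518 = 84.5879; share = 0.7621.

share on q_1 = 0.7621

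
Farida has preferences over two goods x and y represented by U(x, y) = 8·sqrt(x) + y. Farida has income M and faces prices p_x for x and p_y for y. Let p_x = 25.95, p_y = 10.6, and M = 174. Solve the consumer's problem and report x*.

x* = 2.6697

MU_x = 4/√x, MU_y = 1. Tangency: 4/√x = p_x/p_y.
Thus x* = (4·p_y/p_x)² — independent of M — with the rest of income spent on y.
Plugging in: x* = (4·10.6/25.95)² = 2.6697.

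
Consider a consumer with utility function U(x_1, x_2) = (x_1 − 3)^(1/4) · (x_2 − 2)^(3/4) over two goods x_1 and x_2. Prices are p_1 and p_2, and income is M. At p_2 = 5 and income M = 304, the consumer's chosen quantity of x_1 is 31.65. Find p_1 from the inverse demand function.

MRS = (1/3)·(x_2−2)/(x_1−3). Tangency with p_1/p_2 gives x_2−2 = 3·(p_1/p_2)·(x_1−3).
After buying the subsistence bundle (3, 2), a share 0.25 of the remaining income goes to x_1: x_1* = 3 + 0.25·(M − 3p_1 − 2p_2)/p_1.
Set x_1* = 31.65 in the demand function and solve for p_1: p_1 = 2.5.

p_1 = 2.5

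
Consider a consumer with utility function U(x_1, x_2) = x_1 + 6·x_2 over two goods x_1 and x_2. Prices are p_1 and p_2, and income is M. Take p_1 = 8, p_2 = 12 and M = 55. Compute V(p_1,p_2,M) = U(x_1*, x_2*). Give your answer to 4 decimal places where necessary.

Linear utility — the consumer picks whichever good has higher MU/price: 1/8 = 0.125 vs 6/12 = 0.5.
x_2 gives more utility per dollar, so spend all income on x_2: x_2* = M/p_2, x_1* = 0.
Numerically: x_1* = 0, x_2* = 4.5833.
Utility at the optimum: U(0, 4.5833) = 27.5.

V = 27.5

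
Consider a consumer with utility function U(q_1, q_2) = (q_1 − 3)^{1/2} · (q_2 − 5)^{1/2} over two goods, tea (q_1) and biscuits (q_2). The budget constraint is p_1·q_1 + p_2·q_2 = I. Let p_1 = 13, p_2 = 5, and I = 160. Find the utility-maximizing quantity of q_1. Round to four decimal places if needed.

This is Cobb-Douglas in (q_1−3, q_2−5): tangency gives 0.5·p_2·(q_2−5) = 0.5·p_1·(q_1−3).
After buying the subsistence bundle (3, 5), a share 0.5 of the remaining income goes to q_1: q_1* = 3 + 0.5·(I − 3p_1 − 5p_2)/p_1.
Discretionary income = 160 − 3·13 − 5·5 = 96; q_1* = 3 + 0.5·96/13 = 6.6923.

q_1* = 6.6923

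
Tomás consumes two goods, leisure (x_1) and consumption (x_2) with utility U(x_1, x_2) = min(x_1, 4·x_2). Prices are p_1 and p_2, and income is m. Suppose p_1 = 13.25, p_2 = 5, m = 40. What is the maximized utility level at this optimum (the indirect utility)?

V = 2.7586

With perfect complements, no substitution: consume in ratio x_1:x_2 = 4:1.
Budget: p_1·x_1 + p_2·(1/4)·x_1 = m, so (4·p_1 + p_2)·x_1 = 4·m.
Demand: x_1*(p_1,p_2,m) = 4·m/(4·p_1 + p_2), x_2* = m/(4·p_1 + p_2).
Here 4·13.25 + 5 = 58, giving x_1* = 2.7586 and x_2* = 0.6897.
Utility at the optimum: U(2.7586, 0.6897) = 2.7586.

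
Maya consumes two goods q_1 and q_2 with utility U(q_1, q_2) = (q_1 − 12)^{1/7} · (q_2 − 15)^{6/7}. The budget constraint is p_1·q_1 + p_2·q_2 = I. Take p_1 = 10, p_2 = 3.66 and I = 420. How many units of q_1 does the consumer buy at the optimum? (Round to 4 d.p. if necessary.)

q_1* = 15.5014

Substituting into the budget: q_1* = 12 + 1/7·(I − 12·p_1 − 15·p_2)/p_1, and q_2* = 15 + 6/7·(…)/p_2.
Discretionary income = 420 − 12·10 − 15·3.66 = 245.1; q_1* = 12 + 1/7·245.1/10 = 15.5014.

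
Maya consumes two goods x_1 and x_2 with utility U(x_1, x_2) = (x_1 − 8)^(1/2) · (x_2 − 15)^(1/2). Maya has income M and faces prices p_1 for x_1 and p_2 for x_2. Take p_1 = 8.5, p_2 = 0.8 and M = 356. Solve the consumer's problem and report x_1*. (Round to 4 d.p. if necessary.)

Discretionary income = 356 − 8·8.5 − 15·0.8 = 276; x_1* = 8 + 0.5·276/8.5 = 24.2353.

x_1* = 24.2353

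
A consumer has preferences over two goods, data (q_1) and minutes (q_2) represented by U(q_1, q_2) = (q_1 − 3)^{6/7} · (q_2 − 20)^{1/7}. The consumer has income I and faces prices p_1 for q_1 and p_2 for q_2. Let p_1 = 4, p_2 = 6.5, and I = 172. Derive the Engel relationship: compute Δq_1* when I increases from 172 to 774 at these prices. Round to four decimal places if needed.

Δq_1* = 129

MRS = 6·(q_2−20)/(q_1−3). Tangency with p_1/p_2 gives q_2−20 = (1/6)·(p_1/p_2)·(q_1−3).
After buying the subsistence bundle (3, 20), a share 6/7 of the remaining income goes to q_1: q_1* = 3 + 6/7·(I − 3p_1 − 20p_2)/p_1.
Discretionary income = 172 − 3·4 − 20·6.5 = 30; q_1* = 3 + 6/7·30/4 = 9.4286.
At I' = 774: q_1* = 138.4286. Change: 138.4286 − 9.4286 = 129.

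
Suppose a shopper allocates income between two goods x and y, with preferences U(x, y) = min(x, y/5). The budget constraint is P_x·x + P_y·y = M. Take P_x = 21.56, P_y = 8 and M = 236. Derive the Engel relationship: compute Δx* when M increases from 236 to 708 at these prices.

Δx* = 7.6673

With perfect complements, no substitution: consume in ratio x:y = 1:5.
Budget: P_x·x + P_y·5·x = M, so (P_x + 5·P_y)·x = M.
Demand: x*(P_x,P_y,M) = M/(P_x + 5·P_y), y* = 5·M/(P_x + 5·P_y).
Here 21.56 + 5·8 = 61.56, giving x* = 3.8337.
At M' = 708: x* = 11.501. Change: 11.501 − 3.8337 = 7.6673.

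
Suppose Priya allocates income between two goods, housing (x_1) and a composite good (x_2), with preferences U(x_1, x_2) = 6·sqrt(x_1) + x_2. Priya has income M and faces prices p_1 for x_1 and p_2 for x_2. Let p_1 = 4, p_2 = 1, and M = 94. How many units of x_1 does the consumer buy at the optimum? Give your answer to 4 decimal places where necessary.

MU_x_1 = 3/√x_1, MU_x_2 = 1. Tangency: 3/√x_1 = p_1/p_2.
Solve: √x_1 = 3·p_2/p_1, so x_1*(p_1,p_2) = (3·p_2/p_1)², and x_2* = (M − p_1·x_1*)/p_2.
Plugging in: x_1* = (3·1/4)² = 0.5625.

x_1* = 0.5625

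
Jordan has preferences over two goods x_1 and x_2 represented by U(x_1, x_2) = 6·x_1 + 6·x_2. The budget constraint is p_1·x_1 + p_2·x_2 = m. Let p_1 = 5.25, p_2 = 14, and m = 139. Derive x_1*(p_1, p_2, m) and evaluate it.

x_1* = 26.4762

Linear utility — the consumer picks whichever good has higher MU/price: 6/5.25 = 1.1429 vs 6/14 = 0.4286.
x_1 gives more utility per dollar, so spend all income on x_1: x_1* = m/p_1, x_2* = 0.
Numerically: x_1* = 26.4762, x_2* = 0.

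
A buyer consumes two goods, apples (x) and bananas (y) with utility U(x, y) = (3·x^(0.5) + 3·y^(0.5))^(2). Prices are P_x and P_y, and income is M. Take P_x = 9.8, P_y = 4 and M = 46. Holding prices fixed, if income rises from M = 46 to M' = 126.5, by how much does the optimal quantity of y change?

MRS = MU_x/MU_y = (y/x)^(0.5). Set equal to P_x/P_y.
Hence y/x = (P_x/P_y)^(1/(0.5)), i.e. raised to the 2 power.
Substitute y = (y/x)·x into the budget: x* = M/(P_x + P_y·(y/x)).
Numerically y/x = 6.0025, so x* = 46/(9.8 + 4·6.0025) = 1.3605 and y* = 6.0025·1.3605 = 8.1667.
At M' = 126.5: y* = 22.4583. Change: 22.4583 − 8.1667 = 14.2917.

Δy* = 14.2917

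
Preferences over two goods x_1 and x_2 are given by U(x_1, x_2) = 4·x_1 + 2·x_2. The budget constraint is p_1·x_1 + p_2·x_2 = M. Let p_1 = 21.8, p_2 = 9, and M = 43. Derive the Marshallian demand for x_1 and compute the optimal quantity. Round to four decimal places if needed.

x_1* = 0

Perfect substitutes: compare marginal utility per dollar. 4/p_1 vs 2/p_2 → 0.1835 vs 0.2222.
x_2 gives more utility per dollar, so spend all income on x_2: x_2* = M/p_2, x_1* = 0.
Numerically: x_1* = 0, x_2* = 4.7778.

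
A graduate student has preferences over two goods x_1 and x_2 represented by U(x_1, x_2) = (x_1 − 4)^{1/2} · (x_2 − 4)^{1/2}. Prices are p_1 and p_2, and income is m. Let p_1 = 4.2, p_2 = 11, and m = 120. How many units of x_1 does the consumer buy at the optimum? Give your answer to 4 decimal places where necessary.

x_1* = 11.0476

After buying the subsistence bundle (4, 4), a share 0.5 of the remaining income goes to x_1: x_1* = 4 + 0.5·(m − 4p_1 − 4p_2)/p_1.
Discretionary income = 120 − 4·4.2 − 4·11 = 59.2; x_1* = 4 + 0.5·59.2/4.2 = 11.0476.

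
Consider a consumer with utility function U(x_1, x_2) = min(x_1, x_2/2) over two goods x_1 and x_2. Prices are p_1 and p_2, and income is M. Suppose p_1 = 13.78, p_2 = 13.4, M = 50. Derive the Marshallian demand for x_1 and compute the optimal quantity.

Demand: x_1*(p_1,p_2,M) = M/(p_1 + 2·p_2), x_2* = 2·M/(p_1 + 2·p_2).
Here 13.78 + 2·13.4 = 40.58, giving x_1* = 1.2321.

x_1* = 1.2321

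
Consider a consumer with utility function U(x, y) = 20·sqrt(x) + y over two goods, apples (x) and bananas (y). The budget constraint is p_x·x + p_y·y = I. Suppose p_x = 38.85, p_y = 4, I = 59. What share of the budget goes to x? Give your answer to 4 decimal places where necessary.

MU_x = 10/√x, MU_y = 1. Tangency: 10/√x = p_x/p_y.
Thus x* = (10·p_y/p_x)² — independent of I — with the rest of income spent on y.
Plugging in: x* = (10·4/38.85)² = 1.0601, y* = 4.454.
Expenditure on x: 38.85·1.0601 = 41.184; share = 0.698.

share on x = 0.698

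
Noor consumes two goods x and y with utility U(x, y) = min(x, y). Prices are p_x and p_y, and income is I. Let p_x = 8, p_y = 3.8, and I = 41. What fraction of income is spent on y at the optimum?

share on y = 0.322

With perfect complements, no substitution: consume in ratio x:y = 1:1.
Budget: p_x·x + p_y·x = I, so (p_x + p_y)·x = I.
Demand: x*(p_x,p_y,I) = I/(p_x + p_y), y* = I/(p_x + p_y).
Here 8 + 3.8 = 11.8, giving x* = 3.4746 and y* = 3.4746.
Expenditure on y: 3.8·3.4746 = 13.2034; share = 0.322.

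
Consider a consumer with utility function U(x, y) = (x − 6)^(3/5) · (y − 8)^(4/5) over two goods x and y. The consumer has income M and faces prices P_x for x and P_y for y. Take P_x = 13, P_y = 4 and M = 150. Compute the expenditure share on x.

share on x = 0.6343

Substituting into the budget: x* = 6 + 3/7·(M − 6·P_x − 8·P_y)/P_x, and y* = 8 + 4/7·(…)/P_y.
Discretionary income = 150 − 6·13 − 8·4 = 40; x* = 6 + 3/7·40/13 = 7.3187; y* = 8 + 4/7·40/4 = 13.7143.
Expenditure on x: 13·7.3187 = 95.1429; share = 0.6343.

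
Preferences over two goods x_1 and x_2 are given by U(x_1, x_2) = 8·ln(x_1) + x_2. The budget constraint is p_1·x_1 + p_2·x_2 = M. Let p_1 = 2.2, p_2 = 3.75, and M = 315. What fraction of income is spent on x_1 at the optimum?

MU_x_1 = 8/x_1, MU_x_2 = 1. Tangency: 8/x_1 = p_1/p_2.
So x_1*(p_1,p_2) = 8·p_2/p_1, independent of income; and x_2* = (M − 8·p_2)/p_2.
At the given prices: x_1* = 8·3.75/2.2 = 13.6364, and x_2* = 76.
Expenditure on x_1: 2.2·13.6364 = 30; share = 0.0952.

share on x_1 = 0.0952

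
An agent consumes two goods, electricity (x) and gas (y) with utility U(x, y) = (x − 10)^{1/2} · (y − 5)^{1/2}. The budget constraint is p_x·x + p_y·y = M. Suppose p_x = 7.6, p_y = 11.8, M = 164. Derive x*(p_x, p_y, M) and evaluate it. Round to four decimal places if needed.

MRS = (y−5)/(x−10). Tangency with p_x/p_y gives y−5 = (p_x/p_y)·(x−10).
Substituting into the budget: x* = 10 + 0.5·(M − 10·p_x − 5·p_y)/p_x, and y* = 5 + 0.5·(…)/p_y.
Discretionary income = 164 − 10·7.6 − 5·11.8 = 29; x* = 10 + 0.5·29/7.6 = 11.9079.

x* = 11.9079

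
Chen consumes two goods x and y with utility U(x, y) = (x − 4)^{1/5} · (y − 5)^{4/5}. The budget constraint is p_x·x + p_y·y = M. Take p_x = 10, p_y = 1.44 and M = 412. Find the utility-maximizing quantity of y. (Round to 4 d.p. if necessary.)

y* = 207.6667

MRS = (1/4)·(y−5)/(x−4). Tangency with p_x/p_y gives y−5 = 4·(p_x/p_y)·(x−4).
Substituting into the budget: x* = 4 + 0.2·(M − 4·p_x − 5·p_y)/p_x, and y* = 5 + 0.8·(…)/p_y.
Discretionary income = 412 − 4·10 − 5·1.44 = 364.8; y* = 5 + 0.8·364.8/1.44 = 207.6667.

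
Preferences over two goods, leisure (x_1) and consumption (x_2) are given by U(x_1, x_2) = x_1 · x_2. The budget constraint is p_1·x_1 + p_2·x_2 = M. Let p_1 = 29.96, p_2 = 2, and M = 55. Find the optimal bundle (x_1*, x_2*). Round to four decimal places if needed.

The MRS is x_2/x_1. Set MRS = p_1/p_2.
Rearranging, p_2·x_2 = p_1·x_1. Substituting into the budget gives p_1·x_1·(1 + 1) = M.
Demand: x_1*(p_1,p_2,M) = 0.5·M/p_1 and x_2* = 0.5·M/p_2.
At p_1=29.96, p_2=2, M=55: x_1* = 0.5·55/29.96 = 0.9179, x_2* = 13.75.

x_1* = 0.9179, x_2* = 13.75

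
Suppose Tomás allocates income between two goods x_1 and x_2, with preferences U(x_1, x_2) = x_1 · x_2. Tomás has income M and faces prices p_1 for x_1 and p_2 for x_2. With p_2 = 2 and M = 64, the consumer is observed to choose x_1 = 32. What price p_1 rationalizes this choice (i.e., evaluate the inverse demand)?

p_1 = 1

Tangency: MRS = x_2/x_1 = p_1/p_2.
So p_2·x_2 = p_1·x_1; combined with the budget, a share 0.5 of income goes to x_1.
Demand: x_1*(p_1,p_2,M) = 0.5·M/p_1 and x_2* = 0.5·M/p_2.
Set x_1* = 32 in the demand function and solve for p_1: p_1 = 1.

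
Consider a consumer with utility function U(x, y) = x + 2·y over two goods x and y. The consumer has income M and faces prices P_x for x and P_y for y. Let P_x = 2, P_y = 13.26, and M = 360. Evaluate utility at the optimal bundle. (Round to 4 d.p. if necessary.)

Linear utility — the consumer picks whichever good has higher MU/price: 1/2 = 0.5 vs 2/13.26 = 0.1508.
x gives more utility per dollar, so spend all income on x: x* = M/P_x, y* = 0.
Numerically: x* = 180, y* = 0.
Utility at the optimum: U(180, 0) = 180.

V = 180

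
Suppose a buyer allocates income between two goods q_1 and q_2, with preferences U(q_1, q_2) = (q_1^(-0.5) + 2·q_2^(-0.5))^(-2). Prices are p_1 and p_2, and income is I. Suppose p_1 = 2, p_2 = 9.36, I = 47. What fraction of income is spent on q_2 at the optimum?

share on q_2 = 0.7264

MU_q_1 ∝ q_1^(-1.5), MU_q_2 ∝ 2·q_2^(-1.5), so MRS = (1/2)·(q_2/q_1)^(1.5) = p_1/p_2.
Hence q_2/q_1 = (2·p_1/p_2)^(1/(1.5)), i.e. raised to the 2/3 power.
Substitute q_2 = (q_2/q_1)·q_1 into the budget: q_1* = I/(p_1 + p_2·(q_2/q_1)).
Numerically q_2/q_1 = 0.567357, so q_1* = 47/(2 + 9.36·0.567357) = 6.4291 and q_2* = 0.567357·6.4291 = 3.6476.
Expenditure on q_2: 9.36·3.6476 = 34.1417; share = 0.7264.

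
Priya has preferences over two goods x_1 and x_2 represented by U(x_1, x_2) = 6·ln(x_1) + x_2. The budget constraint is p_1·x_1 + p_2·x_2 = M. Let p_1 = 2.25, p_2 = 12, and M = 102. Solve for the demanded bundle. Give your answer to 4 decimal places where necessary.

x_1* = 32, x_2* = 2.5

MU_x_1 = 6/x_1, MU_x_2 = 1. Tangency: 6/x_1 = p_1/p_2.
So x_1*(p_1,p_2) = 6·p_2/p_1, independent of income; and x_2* = (M − 6·p_2)/p_2.
At the given prices: x_1* = 6·12/2.25 = 32, and x_2* = 2.5.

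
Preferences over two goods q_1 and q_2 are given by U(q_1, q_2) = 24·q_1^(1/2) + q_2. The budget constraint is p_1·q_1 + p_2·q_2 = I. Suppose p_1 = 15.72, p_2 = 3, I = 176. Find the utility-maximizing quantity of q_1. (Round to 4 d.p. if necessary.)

MU_q_1 = 12/√q_1, MU_q_2 = 1. Tangency: 12/√q_1 = p_1/p_2.
Thus q_1* = (12·p_2/p_1)² — independent of I — with the rest of income spent on q_2.
Plugging in: q_1* = (12·3/15.72)² = 5.2444.

q_1* = 5.2444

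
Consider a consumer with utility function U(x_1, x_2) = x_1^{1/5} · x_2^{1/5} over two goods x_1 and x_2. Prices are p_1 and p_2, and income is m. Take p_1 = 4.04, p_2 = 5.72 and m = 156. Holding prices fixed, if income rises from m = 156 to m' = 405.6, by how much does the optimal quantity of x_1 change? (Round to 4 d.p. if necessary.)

At p_1=4.04, p_2=5.72, m=156: x_1* = 0.5·156/4.04 = 19.3069.
At m' = 405.6: x_1* = 50.198. Change: 50.198 − 19.3069 = 30.8911.

Δx_1* = 30.8911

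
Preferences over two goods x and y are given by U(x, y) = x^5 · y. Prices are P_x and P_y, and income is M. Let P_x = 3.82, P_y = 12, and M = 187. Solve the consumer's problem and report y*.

y* = 2.5972

Demand: x*(P_x,P_y,M) = 5/6·M/P_x and y* = 1/6·M/P_y.
At P_x=3.82, P_y=12, M=187: y* = 1/6·187/12 = 2.5972.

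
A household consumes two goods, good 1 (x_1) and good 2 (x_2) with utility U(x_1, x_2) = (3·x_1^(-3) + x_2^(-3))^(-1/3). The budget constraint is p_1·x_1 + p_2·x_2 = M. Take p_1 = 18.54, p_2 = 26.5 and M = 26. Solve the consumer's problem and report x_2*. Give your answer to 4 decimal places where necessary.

x_2* = 0.4889

From the CES first-order condition, 3·(x_2/x_1)^(4) = p_1/p_2.
Hence x_2/x_1 = ((1/3)·p_1/p_2)^(1/(4)), i.e. raised to the 0.25 power.
With the ratio pinned down, the budget gives x_1* = M/(p_1 + p_2·(x_2/x_1)) and x_2* = (x_2/x_1)·x_1*.
Numerically x_2/x_1 = 0.694921, so x_1* = 26/(18.54 + 26.5·0.694921) = 0.7036 and x_2* = 0.694921·0.7036 = 0.4889.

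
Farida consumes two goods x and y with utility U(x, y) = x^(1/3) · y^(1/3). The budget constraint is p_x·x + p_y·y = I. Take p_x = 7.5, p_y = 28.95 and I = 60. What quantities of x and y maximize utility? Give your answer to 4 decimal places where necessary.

x* = 4, y* = 1.0363

MU_x/MU_y = (1/3·y)/(1/3·x); tangency sets this equal to p_x/p_y.
So 1/3·p_y·y = 1/3·p_x·x; combined with the budget, a share 0.5 of income goes to x.
Demand: x*(p_x,p_y,I) = 0.5·I/p_x and y* = 0.5·I/p_y.
At p_x=7.5, p_y=28.95, I=60: x* = 0.5·60/7.5 = 4, y* = 1.0363.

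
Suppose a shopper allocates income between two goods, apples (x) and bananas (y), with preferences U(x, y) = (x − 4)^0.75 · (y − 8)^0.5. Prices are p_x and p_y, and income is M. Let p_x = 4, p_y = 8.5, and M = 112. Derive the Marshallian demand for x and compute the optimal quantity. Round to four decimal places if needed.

MRS = (3/2)·(y−8)/(x−4). Tangency with p_x/p_y gives y−8 = (2/3)·(p_x/p_y)·(x−4).
Substituting into the budget: x* = 4 + 0.6·(M − 4·p_x − 8·p_y)/p_x, and y* = 8 + 0.4·(…)/p_y.
Discretionary income = 112 − 4·4 − 8·8.5 = 28; x* = 4 + 0.6·28/4 = 8.2.

x* = 8.2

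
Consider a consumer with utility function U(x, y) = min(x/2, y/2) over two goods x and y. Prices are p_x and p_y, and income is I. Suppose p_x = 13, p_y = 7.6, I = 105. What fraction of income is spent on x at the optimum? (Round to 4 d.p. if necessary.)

Here 2·13 + 2·7.6 = 41.2, giving x* = 5.0971 and y* = 5.0971.
Expenditure on x: 13·5.0971 = 66.2621; share = 0.6311.

share on x = 0.6311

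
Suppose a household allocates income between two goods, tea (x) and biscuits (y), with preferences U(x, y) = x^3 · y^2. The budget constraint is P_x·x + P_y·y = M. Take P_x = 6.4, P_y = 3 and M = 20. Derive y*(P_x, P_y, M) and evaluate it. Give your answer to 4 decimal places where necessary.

y* = 2.6667

Tangency: MRS = (3/2)·y/x = P_x/P_y.
Rearranging, P_y·y = (2/3)·P_x·x. Substituting into the budget gives P_x·x·(1 + (2/3)) = M.
Demand: x*(P_x,P_y,M) = 0.6·M/P_x and y* = 0.4·M/P_y.
At P_x=6.4, P_y=3, M=20: y* = 0.4·20/3 = 2.6667.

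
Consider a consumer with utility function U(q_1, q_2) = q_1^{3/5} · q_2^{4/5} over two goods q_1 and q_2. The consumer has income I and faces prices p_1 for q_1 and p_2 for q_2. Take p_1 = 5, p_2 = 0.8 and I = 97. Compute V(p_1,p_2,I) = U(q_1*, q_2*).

V = 105.7815

MU_q_1/MU_q_2 = (0.6·q_2)/(0.8·q_1); tangency sets this equal to p_1/p_2.
Rearranging, p_2·q_2 = (4/3)·p_1·q_1. Substituting into the budget gives p_1·q_1·(1 + (4/3)) = I.
Demand: q_1*(p_1,p_2,I) = 3/7·I/p_1 and q_2* = 4/7·I/p_2.
At p_1=5, p_2=0.8, I=97: q_1* = 3/7·97/5 = 8.3143, q_2* = 69.2857.
Utility at the optimum: U(8.3143, 69.2857) = 105.7815.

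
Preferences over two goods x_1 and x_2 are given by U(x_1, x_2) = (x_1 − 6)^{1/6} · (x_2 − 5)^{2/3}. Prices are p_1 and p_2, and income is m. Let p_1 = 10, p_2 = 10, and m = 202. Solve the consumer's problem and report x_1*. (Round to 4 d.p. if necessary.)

MRS = (1/4)·(x_2−5)/(x_1−6). Tangency with p_1/p_2 gives x_2−5 = 4·(p_1/p_2)·(x_1−6).
Substituting into the budget: x_1* = 6 + 0.2·(m − 6·p_1 − 5·p_2)/p_1, and x_2* = 5 + 0.8·(…)/p_2.
Discretionary income = 202 − 6·10 − 5·10 = 92; x_1* = 6 + 0.2·92/10 = 7.84.

x_1* = 7.84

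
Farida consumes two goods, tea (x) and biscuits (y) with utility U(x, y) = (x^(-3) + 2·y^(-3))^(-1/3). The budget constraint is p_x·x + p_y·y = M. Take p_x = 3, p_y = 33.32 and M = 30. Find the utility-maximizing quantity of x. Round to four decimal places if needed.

With the ratio pinned down, the budget gives x* = M/(p_x + p_y·(y/x)) and y* = (y/x)·x*.
Numerically y/x = 0.651421, so x* = 30/(3 + 33.32·0.651421) = 1.2143.

x* = 1.2143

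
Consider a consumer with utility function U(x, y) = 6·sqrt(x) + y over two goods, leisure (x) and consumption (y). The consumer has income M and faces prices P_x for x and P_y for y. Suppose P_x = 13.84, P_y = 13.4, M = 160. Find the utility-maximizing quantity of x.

Utility is quasi-linear in y; the FOC for x is 3/√x = P_x/P_y.
Solve: √x = 3·P_y/P_x, so x*(P_x,P_y) = (3·P_y/P_x)², and y* = (M − P_x·x*)/P_y.
Plugging in: x* = (3·13.4/13.84)² = 8.4368.

x* = 8.4368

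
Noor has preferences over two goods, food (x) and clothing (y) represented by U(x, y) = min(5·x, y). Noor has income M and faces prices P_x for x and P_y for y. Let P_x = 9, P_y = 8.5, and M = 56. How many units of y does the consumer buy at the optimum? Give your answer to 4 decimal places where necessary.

y* = 5.4369

Leontief preferences: the optimum is at the kink where x/1 = y/5, i.e. y = 5·x.
Budget: P_x·x + P_y·5·x = M, so (P_x + 5·P_y)·x = M.
Demand: x*(P_x,P_y,M) = M/(P_x + 5·P_y), y* = 5·M/(P_x + 5·P_y).
Here 9 + 5·8.5 = 51.5, giving y* = 5.4369.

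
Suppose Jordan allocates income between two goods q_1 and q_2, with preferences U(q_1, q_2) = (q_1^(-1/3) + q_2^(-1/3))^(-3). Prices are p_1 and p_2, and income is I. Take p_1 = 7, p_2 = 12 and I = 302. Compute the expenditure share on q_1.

share on q_1 = 0.4664

MRS = MU_q_1/MU_q_2 = (q_2/q_1)^(4/3). Set equal to p_1/p_2.
Solve for the ratio: q_2/q_1 = [p_1/p_2]^(0.75).
Substitute q_2 = (q_2/q_1)·q_1 into the budget: q_1* = I/(p_1 + p_2·(q_2/q_1)).
Numerically q_2/q_1 = 0.667479, so q_1* = 302/(7 + 12·0.667479) = 20.1203 and q_2* = 0.667479·20.1203 = 13.4298.
Expenditure on q_1: 7·20.1203 = 140.8418; share = 0.4664.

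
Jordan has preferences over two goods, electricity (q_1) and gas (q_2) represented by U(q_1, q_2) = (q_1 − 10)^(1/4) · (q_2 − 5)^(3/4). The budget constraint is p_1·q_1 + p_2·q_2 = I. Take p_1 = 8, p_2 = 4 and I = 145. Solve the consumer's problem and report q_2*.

This is Cobb-Douglas in (q_1−10, q_2−5): tangency gives 0.25·p_2·(q_2−5) = 0.75·p_1·(q_1−10).
After buying the subsistence bundle (10, 5), a share 0.25 of the remaining income goes to q_1: q_1* = 10 + 0.25·(I − 10p_1 − 5p_2)/p_1.
Discretionary income = 145 − 10·8 − 5·4 = 45; q_2* = 5 + 0.75·45/4 = 13.4375.

q_2* = 13.4375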